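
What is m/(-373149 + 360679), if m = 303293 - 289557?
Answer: -6868/6235 ≈ -1.1015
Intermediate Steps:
m = 13736
m/(-373149 + 360679) = 13736/(-373149 + 360679) = 13736/(-12470) = 13736*(-1/12470) = -6868/6235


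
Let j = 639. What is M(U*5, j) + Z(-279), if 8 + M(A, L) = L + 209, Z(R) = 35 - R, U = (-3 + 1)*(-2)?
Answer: 1154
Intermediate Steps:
U = 4 (U = -2*(-2) = 4)
M(A, L) = 201 + L (M(A, L) = -8 + (L + 209) = -8 + (209 + L) = 201 + L)
M(U*5, j) + Z(-279) = (201 + 639) + (35 - 1*(-279)) = 840 + (35 + 279) = 840 + 314 = 1154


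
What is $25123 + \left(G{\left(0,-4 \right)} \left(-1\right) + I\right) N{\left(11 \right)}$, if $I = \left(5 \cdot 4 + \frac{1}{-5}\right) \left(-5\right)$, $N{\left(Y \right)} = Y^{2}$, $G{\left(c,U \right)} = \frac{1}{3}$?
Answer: $\frac{39311}{3} \approx 13104.0$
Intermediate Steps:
$G{\left(c,U \right)} = \frac{1}{3}$
$I = -99$ ($I = \left(20 - \frac{1}{5}\right) \left(-5\right) = \frac{99}{5} \left(-5\right) = -99$)
$25123 + \left(G{\left(0,-4 \right)} \left(-1\right) + I\right) N{\left(11 \right)} = 25123 + \left(\frac{1}{3} \left(-1\right) - 99\right) 11^{2} = 25123 + \left(- \frac{1}{3} - 99\right) 121 = 25123 - \frac{36058}{3} = \frac{39311}{3}$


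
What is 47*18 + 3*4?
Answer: 858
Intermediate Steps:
47*18 + 3*4 = 846 + 12 = 858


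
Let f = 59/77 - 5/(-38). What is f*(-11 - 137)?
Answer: -194398/1463 ≈ -132.88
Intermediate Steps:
f = 2627/2926 (f = 59*(1/77) - 5*(-1/38) = 59/77 + 5/38 = 2627/2926 ≈ 0.89781)
f*(-11 - 137) = 2627*(-11 - 137)/2926 = (2627/2926)*(-148) = -194398/1463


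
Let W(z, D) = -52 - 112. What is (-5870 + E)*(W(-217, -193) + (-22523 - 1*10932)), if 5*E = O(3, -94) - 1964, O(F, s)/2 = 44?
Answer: 1049786894/5 ≈ 2.0996e+8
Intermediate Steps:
W(z, D) = -164
O(F, s) = 88 (O(F, s) = 2*44 = 88)
E = -1876/5 (E = (88 - 1964)/5 = (⅕)*(-1876) = -1876/5 ≈ -375.20)
(-5870 + E)*(W(-217, -193) + (-22523 - 1*10932)) = (-5870 - 1876/5)*(-164 + (-22523 - 1*10932)) = -31226*(-164 + (-22523 - 10932))/5 = -31226*(-164 - 33455)/5 = -31226/5*(-33619) = 1049786894/5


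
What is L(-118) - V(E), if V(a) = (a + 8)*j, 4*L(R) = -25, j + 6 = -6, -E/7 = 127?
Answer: -42313/4 ≈ -10578.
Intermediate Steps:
E = -889 (E = -7*127 = -889)
j = -12 (j = -6 - 6 = -12)
L(R) = -25/4 (L(R) = (¼)*(-25) = -25/4)
V(a) = -96 - 12*a (V(a) = (a + 8)*(-12) = (8 + a)*(-12) = -96 - 12*a)
L(-118) - V(E) = -25/4 - (-96 - 12*(-889)) = -25/4 - (-96 + 10668) = -25/4 - 1*10572 = -25/4 - 10572 = -42313/4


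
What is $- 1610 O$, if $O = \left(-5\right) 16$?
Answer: $128800$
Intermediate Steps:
$O = -80$
$- 1610 O = \left(-1610\right) \left(-80\right) = 128800$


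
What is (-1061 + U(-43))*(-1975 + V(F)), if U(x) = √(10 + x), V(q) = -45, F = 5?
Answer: 2143220 - 2020*I*√33 ≈ 2.1432e+6 - 11604.0*I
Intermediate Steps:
(-1061 + U(-43))*(-1975 + V(F)) = (-1061 + √(10 - 43))*(-1975 - 45) = (-1061 + √(-33))*(-2020) = (-1061 + I*√33)*(-2020) = 2143220 - 2020*I*√33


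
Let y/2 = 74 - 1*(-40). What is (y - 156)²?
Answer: 5184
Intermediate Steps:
y = 228 (y = 2*(74 - 1*(-40)) = 2*(74 + 40) = 2*114 = 228)
(y - 156)² = (228 - 156)² = 72² = 5184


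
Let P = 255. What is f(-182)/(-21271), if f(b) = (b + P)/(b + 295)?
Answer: -73/2403623 ≈ -3.0371e-5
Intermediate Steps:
f(b) = (255 + b)/(295 + b) (f(b) = (b + 255)/(b + 295) = (255 + b)/(295 + b))
f(-182)/(-21271) = ((255 - 182)/(295 - 182))/(-21271) = (73/113)*(-1/21271) = -73/2403623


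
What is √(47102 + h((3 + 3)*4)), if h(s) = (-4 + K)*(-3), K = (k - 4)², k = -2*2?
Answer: √46922 ≈ 216.61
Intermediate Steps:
k = -4 (k = -1*4 = -4)
K = 64 (K = (-4 - 4)² = (-8)² = 64)
h(s) = -180 (h(s) = (-4 + 64)*(-3) = 60*(-3) = -180)
√(47102 + h((3 + 3)*4)) = √(47102 - 180) = √46922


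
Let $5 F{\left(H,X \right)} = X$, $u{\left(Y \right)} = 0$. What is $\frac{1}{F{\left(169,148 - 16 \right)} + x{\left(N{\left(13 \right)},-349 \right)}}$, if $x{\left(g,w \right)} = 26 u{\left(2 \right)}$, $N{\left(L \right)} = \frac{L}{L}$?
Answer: $\frac{5}{132} \approx 0.037879$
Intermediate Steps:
$F{\left(H,X \right)} = \frac{X}{5}$
$N{\left(L \right)} = 1$
$x{\left(g,w \right)} = 0$ ($x{\left(g,w \right)} = 26 \cdot 0 = 0$)
$\frac{1}{F{\left(169,148 - 16 \right)} + x{\left(N{\left(13 \right)},-349 \right)}} = \frac{1}{\frac{148 - 16}{5} + 0} = \frac{1}{\frac{1}{5} \cdot 132 + 0} = \frac{1}{\frac{132}{5} + 0} = \frac{1}{\frac{132}{5}} = \frac{5}{132}$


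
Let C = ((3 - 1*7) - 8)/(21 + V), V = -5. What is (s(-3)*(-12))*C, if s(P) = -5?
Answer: -45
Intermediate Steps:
C = -3/4 (C = ((3 - 1*7) - 8)/(21 - 5) = ((3 - 7) - 8)/16 = (-4 - 8)*(1/16) = -12*1/16 = -3/4 ≈ -0.75000)
(s(-3)*(-12))*C = -5*(-12)*(-3/4) = 60*(-3/4) = -45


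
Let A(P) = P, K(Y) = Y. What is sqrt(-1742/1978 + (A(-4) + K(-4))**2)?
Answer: 5*sqrt(2469533)/989 ≈ 7.9448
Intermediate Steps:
sqrt(-1742/1978 + (A(-4) + K(-4))**2) = sqrt(-1742/1978 + (-4 - 4)**2) = sqrt(-1742*1/1978 + (-8)**2) = sqrt(-871/989 + 64) = sqrt(62425/989) = 5*sqrt(2469533)/989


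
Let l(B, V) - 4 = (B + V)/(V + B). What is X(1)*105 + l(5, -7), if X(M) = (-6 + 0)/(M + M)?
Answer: -310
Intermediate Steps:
X(M) = -3/M (X(M) = -6*1/(2*M) = -3/M)
l(B, V) = 5 (l(B, V) = 4 + (B + V)/(V + B) = 4 + (B + V)/(B + V) = 4 + 1 = 5)
X(1)*105 + l(5, -7) = -3/1*105 + 5 = -3*1*105 + 5 = -3*105 + 5 = -315 + 5 = -310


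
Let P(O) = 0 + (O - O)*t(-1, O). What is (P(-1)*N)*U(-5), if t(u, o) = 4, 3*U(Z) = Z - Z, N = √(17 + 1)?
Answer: 0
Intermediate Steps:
N = 3*√2 (N = √18 = 3*√2 ≈ 4.2426)
U(Z) = 0 (U(Z) = (Z - Z)/3 = (⅓)*0 = 0)
P(O) = 0 (P(O) = 0 + (O - O)*4 = 0 + 0*4 = 0 + 0 = 0)
(P(-1)*N)*U(-5) = (0*(3*√2))*0 = 0*0 = 0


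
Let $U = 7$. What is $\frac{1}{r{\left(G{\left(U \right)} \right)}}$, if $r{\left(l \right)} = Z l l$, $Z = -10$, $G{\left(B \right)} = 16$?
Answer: $- \frac{1}{2560} \approx -0.00039063$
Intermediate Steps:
$r{\left(l \right)} = - 10 l^{2}$ ($r{\left(l \right)} = - 10 l l = - 10 l^{2}$)
$\frac{1}{r{\left(G{\left(U \right)} \right)}} = \frac{1}{\left(-10\right) 16^{2}} = \frac{1}{\left(-10\right) 256} = \frac{1}{-2560} = - \frac{1}{2560}$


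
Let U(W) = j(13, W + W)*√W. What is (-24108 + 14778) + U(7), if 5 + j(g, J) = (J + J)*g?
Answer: -9330 + 359*√7 ≈ -8380.2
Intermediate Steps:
j(g, J) = -5 + 2*J*g (j(g, J) = -5 + (J + J)*g = -5 + (2*J)*g = -5 + 2*J*g)
U(W) = √W*(-5 + 52*W) (U(W) = (-5 + 2*(W + W)*13)*√W = (-5 + 2*(2*W)*13)*√W = (-5 + 52*W)*√W = √W*(-5 + 52*W))
(-24108 + 14778) + U(7) = (-24108 + 14778) + √7*(-5 + 52*7) = -9330 + √7*(-5 + 364) = -9330 + √7*359 = -9330 + 359*√7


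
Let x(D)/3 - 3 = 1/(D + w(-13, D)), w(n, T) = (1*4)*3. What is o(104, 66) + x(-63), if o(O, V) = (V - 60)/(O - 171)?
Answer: 10082/1139 ≈ 8.8516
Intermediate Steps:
w(n, T) = 12 (w(n, T) = 4*3 = 12)
o(O, V) = (-60 + V)/(-171 + O)
x(D) = 9 + 3/(12 + D) (x(D) = 9 + 3/(D + 12) = 9 + 3/(12 + D))
o(104, 66) + x(-63) = (-60 + 66)/(-171 + 104) + 3*(37 + 3*(-63))/(12 - 63) = 6/(-67) + 3*(37 - 189)/(-51) = -1/67*6 + 3*(-1/51)*(-152) = -6/67 + 152/17 = 10082/1139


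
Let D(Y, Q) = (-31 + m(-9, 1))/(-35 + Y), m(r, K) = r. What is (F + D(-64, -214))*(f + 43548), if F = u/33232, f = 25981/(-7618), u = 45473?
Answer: 1934310458900081/25062976224 ≈ 77178.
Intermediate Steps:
D(Y, Q) = -40/(-35 + Y) (D(Y, Q) = (-31 - 9)/(-35 + Y) = -40/(-35 + Y))
f = -25981/7618 (f = 25981*(-1/7618) = -25981/7618 ≈ -3.4105)
F = 45473/33232 ≈ 1.3683
(F + D(-64, -214))*(f + 43548) = (45473/33232 - 40/(-35 - 64))*(-25981/7618 + 43548) = (45473/33232 - 40/(-99))*(331722683/7618) = (45473/33232 - 40*(-1/99))*(331722683/7618) = (45473/33232 + 40/99)*(331722683/7618) = (5831107/3289968)*(331722683/7618) = 1934310458900081/25062976224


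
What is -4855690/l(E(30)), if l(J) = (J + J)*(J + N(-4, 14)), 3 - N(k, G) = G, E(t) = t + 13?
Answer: -2427845/1376 ≈ -1764.4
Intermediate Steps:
E(t) = 13 + t
N(k, G) = 3 - G
l(J) = 2*J*(-11 + J) (l(J) = (J + J)*(J + (3 - 1*14)) = (2*J)*(J + (3 - 14)) = (2*J)*(J - 11) = (2*J)*(-11 + J) = 2*J*(-11 + J))
-4855690/l(E(30)) = -4855690*1/(2*(-11 + (13 + 30))*(13 + 30)) = -4855690*1/(86*(-11 + 43)) = -4855690/(2*43*32) = -4855690/2752 = -4855690*1/2752 = -2427845/1376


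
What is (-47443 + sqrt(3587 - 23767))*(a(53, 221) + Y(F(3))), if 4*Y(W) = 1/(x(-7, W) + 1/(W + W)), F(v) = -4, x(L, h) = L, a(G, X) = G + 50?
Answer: -14654893/3 + 11738*I*sqrt(5045)/57 ≈ -4.885e+6 + 14627.0*I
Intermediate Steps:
a(G, X) = 50 + G
Y(W) = 1/(4*(-7 + 1/(2*W))) (Y(W) = 1/(4*(-7 + 1/(W + W))) = 1/(4*(-7 + 1/(2*W))))
(-47443 + sqrt(3587 - 23767))*(a(53, 221) + Y(F(3))) = (-47443 + sqrt(3587 - 23767))*((50 + 53) + (1/2)*(-4)/(1 - 14*(-4))) = (-47443 + sqrt(-20180))*(103 + (1/2)*(-4)/(1 + 56)) = (-47443 + 2*I*sqrt(5045))*(103 + (1/2)*(-4)/57) = (-47443 + 2*I*sqrt(5045))*(103 + (1/2)*(-4)*(1/57)) = (-47443 + 2*I*sqrt(5045))*(103 - 2/57) = (-47443 + 2*I*sqrt(5045))*(5869/57) = -14654893/3 + 11738*I*sqrt(5045)/57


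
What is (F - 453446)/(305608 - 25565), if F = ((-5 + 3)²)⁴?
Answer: -453190/280043 ≈ -1.6183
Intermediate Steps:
F = 256 (F = ((-2)²)⁴ = 4⁴ = 256)
(F - 453446)/(305608 - 25565) = (256 - 453446)/(305608 - 25565) = -453190/280043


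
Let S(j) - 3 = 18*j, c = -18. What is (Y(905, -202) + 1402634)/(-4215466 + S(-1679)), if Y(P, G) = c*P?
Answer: -1386344/4245685 ≈ -0.32653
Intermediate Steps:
Y(P, G) = -18*P
S(j) = 3 + 18*j
(Y(905, -202) + 1402634)/(-4215466 + S(-1679)) = (-18*905 + 1402634)/(-4215466 + (3 + 18*(-1679))) = (-16290 + 1402634)/(-4215466 + (3 - 30222)) = 1386344/(-4215466 - 30219) = 1386344/(-4245685) = 1386344*(-1/4245685) = -1386344/4245685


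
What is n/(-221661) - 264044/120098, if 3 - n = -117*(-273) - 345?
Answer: -829303045/403349133 ≈ -2.0560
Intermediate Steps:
n = -31593 (n = 3 - (-117*(-273) - 345) = 3 - (31941 - 345) = 3 - 1*31596 = 3 - 31596 = -31593)
n/(-221661) - 264044/120098 = -31593/(-221661) - 264044/120098 = -31593*(-1/221661) - 264044*1/120098 = 10531/73887 - 12002/5459 = -829303045/403349133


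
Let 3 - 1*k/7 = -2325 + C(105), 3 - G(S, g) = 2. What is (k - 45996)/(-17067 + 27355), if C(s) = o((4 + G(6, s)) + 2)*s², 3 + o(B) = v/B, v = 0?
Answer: 201825/10288 ≈ 19.618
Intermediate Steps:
G(S, g) = 1 (G(S, g) = 3 - 1*2 = 3 - 2 = 1)
o(B) = -3 (o(B) = -3 + 0/B = -3 + 0 = -3)
C(s) = -3*s²
k = 247821 (k = 21 - 7*(-2325 - 3*105²) = 21 - 7*(-2325 - 3*11025) = 21 - 7*(-2325 - 33075) = 21 - 7*(-35400) = 21 + 247800 = 247821)
(k - 45996)/(-17067 + 27355) = (247821 - 45996)/(-17067 + 27355) = 201825/10288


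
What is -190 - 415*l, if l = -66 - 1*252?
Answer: 131780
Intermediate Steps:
l = -318 (l = -66 - 252 = -318)
-190 - 415*l = -190 - 415*(-318) = -190 + 131970 = 131780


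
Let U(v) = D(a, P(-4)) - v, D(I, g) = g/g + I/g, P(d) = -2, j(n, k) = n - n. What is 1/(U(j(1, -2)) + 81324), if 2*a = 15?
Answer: 4/325285 ≈ 1.2297e-5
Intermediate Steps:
j(n, k) = 0
a = 15/2 (a = (½)*15 = 15/2 ≈ 7.5000)
D(I, g) = 1 + I/g
U(v) = -11/4 - v (U(v) = (15/2 - 2)/(-2) - v = -½*11/2 - v = -11/4 - v)
1/(U(j(1, -2)) + 81324) = 1/((-11/4 - 1*0) + 81324) = 1/((-11/4 + 0) + 81324) = 1/(-11/4 + 81324) = 1/(325285/4) = 4/325285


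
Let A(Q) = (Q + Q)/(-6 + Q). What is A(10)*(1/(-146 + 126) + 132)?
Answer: 2639/4 ≈ 659.75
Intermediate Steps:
A(Q) = 2*Q/(-6 + Q) (A(Q) = (2*Q)/(-6 + Q) = 2*Q/(-6 + Q))
A(10)*(1/(-146 + 126) + 132) = (2*10/(-6 + 10))*(1/(-146 + 126) + 132) = (2*10/4)*(1/(-20) + 132) = (2*10*(1/4))*(-1/20 + 132) = 5*(2639/20) = 2639/4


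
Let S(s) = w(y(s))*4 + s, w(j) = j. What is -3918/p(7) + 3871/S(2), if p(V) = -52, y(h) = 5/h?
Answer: 62077/156 ≈ 397.93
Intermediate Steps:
S(s) = s + 20/s (S(s) = (5/s)*4 + s = 20/s + s = s + 20/s)
-3918/p(7) + 3871/S(2) = -3918/(-52) + 3871/(2 + 20/2) = -3918*(-1/52) + 3871/(2 + 20*(½)) = 1959/26 + 3871/(2 + 10) = 1959/26 + 3871/12 = 62077/156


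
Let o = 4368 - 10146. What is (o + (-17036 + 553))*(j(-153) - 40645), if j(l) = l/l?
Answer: 904776084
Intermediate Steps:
j(l) = 1
o = -5778
(o + (-17036 + 553))*(j(-153) - 40645) = (-5778 + (-17036 + 553))*(1 - 40645) = (-5778 - 16483)*(-40644) = -22261*(-40644) = 904776084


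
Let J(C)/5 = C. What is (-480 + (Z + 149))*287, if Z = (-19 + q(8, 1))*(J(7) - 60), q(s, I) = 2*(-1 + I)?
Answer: 41328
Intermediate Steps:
J(C) = 5*C
q(s, I) = -2 + 2*I
Z = 475 (Z = (-19 + (-2 + 2*1))*(5*7 - 60) = (-19 + (-2 + 2))*(35 - 60) = (-19 + 0)*(-25) = -19*(-25) = 475)
(-480 + (Z + 149))*287 = (-480 + (475 + 149))*287 = (-480 + 624)*287 = 144*287 = 41328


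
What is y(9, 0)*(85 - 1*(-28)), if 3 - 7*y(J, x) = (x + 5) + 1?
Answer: -339/7 ≈ -48.429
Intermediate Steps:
y(J, x) = -3/7 - x/7 (y(J, x) = 3/7 - ((x + 5) + 1)/7 = 3/7 - ((5 + x) + 1)/7 = 3/7 - (6 + x)/7 = 3/7 + (-6/7 - x/7) = -3/7 - x/7)
y(9, 0)*(85 - 1*(-28)) = (-3/7 - ⅐*0)*(85 - 1*(-28)) = (-3/7 + 0)*(85 + 28) = -3/7*113 = -339/7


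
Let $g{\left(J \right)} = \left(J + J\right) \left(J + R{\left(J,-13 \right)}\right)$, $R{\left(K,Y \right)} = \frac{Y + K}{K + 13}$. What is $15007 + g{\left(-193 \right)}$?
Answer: $\frac{4007846}{45} \approx 89063.0$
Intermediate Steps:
$R{\left(K,Y \right)} = \frac{K + Y}{13 + K}$
$g{\left(J \right)} = 2 J \left(J + \frac{-13 + J}{13 + J}\right)$ ($g{\left(J \right)} = \left(J + J\right) \left(J + \frac{J - 13}{13 + J}\right) = 2 J \left(J + \frac{-13 + J}{13 + J}\right)$)
$15007 + g{\left(-193 \right)} = 15007 + 2 \left(-193\right) \frac{1}{13 - 193} \left(-13 - 193 - 193 \left(13 - 193\right)\right) = 15007 + 2 \left(-193\right) \frac{1}{-180} \left(-13 - 193 - -34740\right) = 15007 + 2 \left(-193\right) \left(- \frac{1}{180}\right) \left(-13 - 193 + 34740\right) = 15007 + 2 \left(-193\right) \left(- \frac{1}{180}\right) 34534 = 15007 + \frac{3332531}{45} = \frac{4007846}{45}$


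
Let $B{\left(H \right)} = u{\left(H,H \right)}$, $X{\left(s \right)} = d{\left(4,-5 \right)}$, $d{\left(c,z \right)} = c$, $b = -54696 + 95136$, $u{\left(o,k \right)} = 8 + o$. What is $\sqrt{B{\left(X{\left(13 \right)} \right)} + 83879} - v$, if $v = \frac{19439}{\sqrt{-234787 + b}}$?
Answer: $\sqrt{83891} + \frac{19439 i \sqrt{194347}}{194347} \approx 289.64 + 44.095 i$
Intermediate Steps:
$b = 40440$
$X{\left(s \right)} = 4$
$B{\left(H \right)} = 8 + H$
$v = - \frac{19439 i \sqrt{194347}}{194347}$ ($v = \frac{19439}{\sqrt{-234787 + 40440}} = \frac{19439}{\sqrt{-194347}} = \frac{19439}{i \sqrt{194347}} = 19439 \left(- \frac{i \sqrt{194347}}{194347}\right) = - \frac{19439 i \sqrt{194347}}{194347} \approx - 44.095 i$)
$\sqrt{B{\left(X{\left(13 \right)} \right)} + 83879} - v = \sqrt{\left(8 + 4\right) + 83879} - - \frac{19439 i \sqrt{194347}}{194347} = \sqrt{12 + 83879} + \frac{19439 i \sqrt{194347}}{194347} = \sqrt{83891} + \frac{19439 i \sqrt{194347}}{194347}$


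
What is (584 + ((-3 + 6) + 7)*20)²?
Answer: 614656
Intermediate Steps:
(584 + ((-3 + 6) + 7)*20)² = (584 + (3 + 7)*20)² = (584 + 10*20)² = (584 + 200)² = 784² = 614656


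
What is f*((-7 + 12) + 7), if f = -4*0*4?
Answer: 0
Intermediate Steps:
f = 0 (f = 0*4 = 0)
f*((-7 + 12) + 7) = 0*((-7 + 12) + 7) = 0*(5 + 7) = 0*12 = 0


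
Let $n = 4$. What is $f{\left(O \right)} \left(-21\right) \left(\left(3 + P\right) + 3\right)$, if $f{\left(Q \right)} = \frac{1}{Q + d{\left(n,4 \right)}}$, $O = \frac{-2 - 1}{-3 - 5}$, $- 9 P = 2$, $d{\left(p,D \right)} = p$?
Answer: $- \frac{416}{15} \approx -27.733$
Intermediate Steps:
$P = - \frac{2}{9}$ ($P = \left(- \frac{1}{9}\right) 2 = - \frac{2}{9} \approx -0.22222$)
$O = \frac{3}{8}$ ($O = - \frac{3}{-8} = \left(-3\right) \left(- \frac{1}{8}\right) = \frac{3}{8} \approx 0.375$)
$f{\left(Q \right)} = \frac{1}{4 + Q}$ ($f{\left(Q \right)} = \frac{1}{Q + 4} = \frac{1}{4 + Q}$)
$f{\left(O \right)} \left(-21\right) \left(\left(3 + P\right) + 3\right) = \frac{1}{4 + \frac{3}{8}} \left(-21\right) \left(\left(3 - \frac{2}{9}\right) + 3\right) = \frac{1}{\frac{35}{8}} \left(-21\right) \left(\frac{25}{9} + 3\right) = \frac{8}{35} \left(-21\right) \frac{52}{9} = \left(- \frac{24}{5}\right) \frac{52}{9} = - \frac{416}{15}$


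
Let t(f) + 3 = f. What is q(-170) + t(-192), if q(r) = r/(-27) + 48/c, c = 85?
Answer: -431779/2295 ≈ -188.14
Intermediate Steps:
t(f) = -3 + f
q(r) = 48/85 - r/27 (q(r) = r/(-27) + 48/85 = r*(-1/27) + 48*(1/85) = -r/27 + 48/85 = 48/85 - r/27)
q(-170) + t(-192) = (48/85 - 1/27*(-170)) + (-3 - 192) = (48/85 + 170/27) - 195 = 15746/2295 - 195 = -431779/2295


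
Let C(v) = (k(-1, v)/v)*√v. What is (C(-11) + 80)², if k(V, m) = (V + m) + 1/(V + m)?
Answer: 10116575/1584 + 5800*I*√11/33 ≈ 6386.7 + 582.92*I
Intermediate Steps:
k(V, m) = V + m + 1/(V + m)
C(v) = (2 + v² - 2*v)/(√v*(-1 + v)) (C(v) = (((1 + (-1)² + v² + 2*(-1)*v)/(-1 + v))/v)*√v = (((1 + 1 + v² - 2*v)/(-1 + v))/v)*√v = (((2 + v² - 2*v)/(-1 + v))/v)*√v = ((2 + v² - 2*v)/(v*(-1 + v)))*√v = (2 + v² - 2*v)/(√v*(-1 + v)))
(C(-11) + 80)² = ((2 + (-11)² - 2*(-11))/(√(-11)*(-1 - 11)) + 80)² = (-I*√11/11*(2 + 121 + 22)/(-12) + 80)² = (-I*√11/11*(-1/12)*145 + 80)² = (145*I*√11/132 + 80)² = (80 + 145*I*√11/132)²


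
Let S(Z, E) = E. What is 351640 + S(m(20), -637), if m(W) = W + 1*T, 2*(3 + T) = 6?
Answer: 351003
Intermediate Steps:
T = 0 (T = -3 + (½)*6 = -3 + 3 = 0)
m(W) = W (m(W) = W + 1*0 = W + 0 = W)
351640 + S(m(20), -637) = 351640 - 637 = 351003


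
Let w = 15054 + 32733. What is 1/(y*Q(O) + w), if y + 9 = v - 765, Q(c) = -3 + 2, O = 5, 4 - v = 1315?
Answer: 1/49872 ≈ 2.0051e-5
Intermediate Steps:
v = -1311 (v = 4 - 1*1315 = 4 - 1315 = -1311)
Q(c) = -1
y = -2085 (y = -9 + (-1311 - 765) = -9 - 2076 = -2085)
w = 47787
1/(y*Q(O) + w) = 1/(-2085*(-1) + 47787) = 1/(2085 + 47787) = 1/49872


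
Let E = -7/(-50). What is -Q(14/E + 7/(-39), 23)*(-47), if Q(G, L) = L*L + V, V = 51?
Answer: 27260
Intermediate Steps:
E = 7/50 (E = -7*(-1/50) = 7/50 ≈ 0.14000)
Q(G, L) = 51 + L² (Q(G, L) = L*L + 51 = L² + 51 = 51 + L²)
-Q(14/E + 7/(-39), 23)*(-47) = -(51 + 23²)*(-47) = -(51 + 529)*(-47) = -580*(-47) = -1*(-27260) = 27260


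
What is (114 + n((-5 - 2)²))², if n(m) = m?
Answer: 26569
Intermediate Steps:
(114 + n((-5 - 2)²))² = (114 + (-5 - 2)²)² = (114 + (-7)²)² = (114 + 49)² = 163² = 26569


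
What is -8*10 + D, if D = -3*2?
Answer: -86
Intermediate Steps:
D = -6
-8*10 + D = -8*10 - 6 = -80 - 6 = -86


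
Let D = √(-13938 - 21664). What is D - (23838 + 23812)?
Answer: -47650 + I*√35602 ≈ -47650.0 + 188.68*I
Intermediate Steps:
D = I*√35602 (D = √(-35602) = I*√35602 ≈ 188.68*I)
D - (23838 + 23812) = I*√35602 - (23838 + 23812) = I*√35602 - 1*47650 = I*√35602 - 47650 = -47650 + I*√35602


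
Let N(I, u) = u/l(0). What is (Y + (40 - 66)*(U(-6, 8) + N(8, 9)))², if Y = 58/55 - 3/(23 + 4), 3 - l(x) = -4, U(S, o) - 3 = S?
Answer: 24872128681/12006225 ≈ 2071.6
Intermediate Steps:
U(S, o) = 3 + S
l(x) = 7 (l(x) = 3 - 1*(-4) = 3 + 4 = 7)
Y = 467/495 (Y = 58*(1/55) - 3/27 = 58/55 - 3*1/27 = 58/55 - ⅑ = 467/495 ≈ 0.94343)
N(I, u) = u/7
(Y + (40 - 66)*(U(-6, 8) + N(8, 9)))² = (467/495 + (40 - 66)*((3 - 6) + (⅐)*9))² = (467/495 - 26*(-3 + 9/7))² = (467/495 - 26*(-12/7))² = (467/495 + 312/7)² = (157709/3465)² = 24872128681/12006225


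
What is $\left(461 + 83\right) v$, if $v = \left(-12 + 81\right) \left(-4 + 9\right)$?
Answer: $187680$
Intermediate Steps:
$v = 345$ ($v = 69 \cdot 5 = 345$)
$\left(461 + 83\right) v = \left(461 + 83\right) 345 = 544 \cdot 345 = 187680$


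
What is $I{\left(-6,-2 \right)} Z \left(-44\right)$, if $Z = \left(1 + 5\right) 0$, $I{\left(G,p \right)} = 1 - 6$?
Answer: $0$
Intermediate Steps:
$I{\left(G,p \right)} = -5$ ($I{\left(G,p \right)} = 1 - 6 = -5$)
$Z = 0$ ($Z = 6 \cdot 0 = 0$)
$I{\left(-6,-2 \right)} Z \left(-44\right) = \left(-5\right) 0 \left(-44\right) = 0 \left(-44\right) = 0$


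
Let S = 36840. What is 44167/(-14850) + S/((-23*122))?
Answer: -335503301/20834550 ≈ -16.103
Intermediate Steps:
44167/(-14850) + S/((-23*122)) = 44167/(-14850) + 36840/((-23*122)) = 44167*(-1/14850) + 36840/(-2806) = -44167/14850 + 36840*(-1/2806) = -44167/14850 - 18420/1403 = -335503301/20834550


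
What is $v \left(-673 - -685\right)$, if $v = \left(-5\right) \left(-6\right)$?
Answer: $360$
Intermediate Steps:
$v = 30$
$v \left(-673 - -685\right) = 30 \left(-673 - -685\right) = 30 \left(-673 + 685\right) = 30 \cdot 12 = 360$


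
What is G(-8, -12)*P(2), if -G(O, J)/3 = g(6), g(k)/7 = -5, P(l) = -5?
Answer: -525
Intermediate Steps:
g(k) = -35 (g(k) = 7*(-5) = -35)
G(O, J) = 105 (G(O, J) = -3*(-35) = 105)
G(-8, -12)*P(2) = 105*(-5) = -525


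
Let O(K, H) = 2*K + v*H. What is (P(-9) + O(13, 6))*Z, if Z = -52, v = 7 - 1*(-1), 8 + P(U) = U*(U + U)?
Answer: -11856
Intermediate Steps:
P(U) = -8 + 2*U**2 (P(U) = -8 + U*(U + U) = -8 + U*(2*U) = -8 + 2*U**2)
v = 8 (v = 7 + 1 = 8)
O(K, H) = 2*K + 8*H
(P(-9) + O(13, 6))*Z = ((-8 + 2*(-9)**2) + (2*13 + 8*6))*(-52) = ((-8 + 2*81) + (26 + 48))*(-52) = ((-8 + 162) + 74)*(-52) = (154 + 74)*(-52) = 228*(-52) = -11856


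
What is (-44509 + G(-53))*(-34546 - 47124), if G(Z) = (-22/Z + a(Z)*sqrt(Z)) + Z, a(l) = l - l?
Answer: 192885265880/53 ≈ 3.6393e+9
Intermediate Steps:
a(l) = 0
G(Z) = Z - 22/Z (G(Z) = (-22/Z + 0*sqrt(Z)) + Z = (-22/Z + 0) + Z = -22/Z + Z = Z - 22/Z)
(-44509 + G(-53))*(-34546 - 47124) = (-44509 + (-53 - 22/(-53)))*(-34546 - 47124) = (-44509 + (-53 - 22*(-1/53)))*(-81670) = (-44509 + (-53 + 22/53))*(-81670) = (-44509 - 2787/53)*(-81670) = -2361764/53*(-81670) = 192885265880/53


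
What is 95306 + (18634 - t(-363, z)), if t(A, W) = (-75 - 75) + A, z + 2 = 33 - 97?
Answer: 114453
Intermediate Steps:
z = -66 (z = -2 + (33 - 97) = -2 - 64 = -66)
t(A, W) = -150 + A
95306 + (18634 - t(-363, z)) = 95306 + (18634 - (-150 - 363)) = 95306 + (18634 - 1*(-513)) = 95306 + (18634 + 513) = 95306 + 19147 = 114453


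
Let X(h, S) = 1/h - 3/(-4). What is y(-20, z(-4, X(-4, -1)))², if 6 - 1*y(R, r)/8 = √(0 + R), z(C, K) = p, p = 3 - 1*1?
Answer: 1024 - 1536*I*√5 ≈ 1024.0 - 3434.6*I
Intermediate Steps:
X(h, S) = ¾ + 1/h (X(h, S) = 1/h - 3*(-¼) = 1/h + ¾ = ¾ + 1/h)
p = 2 (p = 3 - 1 = 2)
z(C, K) = 2
y(R, r) = 48 - 8*√R (y(R, r) = 48 - 8*√(0 + R) = 48 - 8*√R)
y(-20, z(-4, X(-4, -1)))² = (48 - 16*I*√5)²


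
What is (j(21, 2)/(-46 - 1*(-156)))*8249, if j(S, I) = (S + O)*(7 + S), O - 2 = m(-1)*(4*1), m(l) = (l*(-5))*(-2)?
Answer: -1963262/55 ≈ -35696.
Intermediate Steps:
m(l) = 10*l (m(l) = -5*l*(-2) = 10*l)
O = -38 (O = 2 + (10*(-1))*(4*1) = 2 - 10*4 = 2 - 40 = -38)
j(S, I) = (-38 + S)*(7 + S) (j(S, I) = (S - 38)*(7 + S) = (-38 + S)*(7 + S))
(j(21, 2)/(-46 - 1*(-156)))*8249 = ((-266 + 21² - 31*21)/(-46 - 1*(-156)))*8249 = ((-266 + 441 - 651)/(-46 + 156))*8249 = -476/110*8249 = -476*1/110*8249 = -238/55*8249 = -1963262/55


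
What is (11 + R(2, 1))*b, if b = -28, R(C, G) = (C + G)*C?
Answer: -476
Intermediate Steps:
R(C, G) = C*(C + G)
(11 + R(2, 1))*b = (11 + 2*(2 + 1))*(-28) = (11 + 2*3)*(-28) = (11 + 6)*(-28) = 17*(-28) = -476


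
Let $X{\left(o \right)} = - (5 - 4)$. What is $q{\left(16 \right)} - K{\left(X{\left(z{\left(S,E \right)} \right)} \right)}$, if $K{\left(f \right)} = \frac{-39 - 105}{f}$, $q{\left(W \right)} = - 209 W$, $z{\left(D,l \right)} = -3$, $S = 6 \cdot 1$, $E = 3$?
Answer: $-3488$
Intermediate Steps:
$S = 6$
$X{\left(o \right)} = -1$ ($X{\left(o \right)} = \left(-1\right) 1 = -1$)
$K{\left(f \right)} = - \frac{144}{f}$ ($K{\left(f \right)} = \frac{-39 - 105}{f} = - \frac{144}{f}$)
$q{\left(16 \right)} - K{\left(X{\left(z{\left(S,E \right)} \right)} \right)} = \left(-209\right) 16 - - \frac{144}{-1} = -3344 - \left(-144\right) \left(-1\right) = -3344 - 144 = -3488$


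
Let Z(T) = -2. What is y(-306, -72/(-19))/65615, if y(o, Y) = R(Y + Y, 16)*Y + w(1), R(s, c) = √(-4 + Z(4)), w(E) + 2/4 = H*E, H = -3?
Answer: -7/131230 + 72*I*√6/1246685 ≈ -5.3341e-5 + 0.00014147*I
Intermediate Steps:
w(E) = -½ - 3*E
R(s, c) = I*√6 (R(s, c) = √(-4 - 2) = √(-6) = I*√6)
y(o, Y) = -7/2 + I*Y*√6 (y(o, Y) = (I*√6)*Y + (-½ - 3*1) = I*Y*√6 + (-½ - 3) = I*Y*√6 - 7/2 = -7/2 + I*Y*√6)
y(-306, -72/(-19))/65615 = (-7/2 + I*(-72/(-19))*√6)/65615 = (-7/2 + I*(-72*(-1/19))*√6)*(1/65615) = (-7/2 + I*(72/19)*√6)*(1/65615) = (-7/2 + 72*I*√6/19)*(1/65615) = -7/131230 + 72*I*√6/1246685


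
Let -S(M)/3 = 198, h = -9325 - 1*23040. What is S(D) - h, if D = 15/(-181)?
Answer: 31771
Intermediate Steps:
D = -15/181 (D = 15*(-1/181) = -15/181 ≈ -0.082873)
h = -32365 (h = -9325 - 23040 = -32365)
S(M) = -594 (S(M) = -3*198 = -594)
S(D) - h = -594 - 1*(-32365) = -594 + 32365 = 31771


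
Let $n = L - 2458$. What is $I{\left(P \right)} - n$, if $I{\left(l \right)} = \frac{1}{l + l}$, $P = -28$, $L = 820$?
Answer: $\frac{91727}{56} \approx 1638.0$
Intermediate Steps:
$n = -1638$ ($n = 820 - 2458 = -1638$)
$I{\left(l \right)} = \frac{1}{2 l}$
$I{\left(P \right)} - n = \frac{1}{2 \left(-28\right)} - -1638 = \frac{1}{2} \left(- \frac{1}{28}\right) + 1638 = - \frac{1}{56} + 1638 = \frac{91727}{56}$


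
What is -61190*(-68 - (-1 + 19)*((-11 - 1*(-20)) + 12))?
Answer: 27290740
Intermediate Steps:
-61190*(-68 - (-1 + 19)*((-11 - 1*(-20)) + 12)) = -61190*(-68 - 18*((-11 + 20) + 12)) = -61190*(-68 - 18*(9 + 12)) = -61190*(-68 - 18*21) = -61190*(-68 - 1*378) = -61190*(-68 - 378) = -61190*(-446) = 27290740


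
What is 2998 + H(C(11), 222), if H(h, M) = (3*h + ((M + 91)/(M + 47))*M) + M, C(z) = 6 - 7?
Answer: 934859/269 ≈ 3475.3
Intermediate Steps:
C(z) = -1
H(h, M) = M + 3*h + M*(91 + M)/(47 + M) (H(h, M) = (3*h + ((91 + M)/(47 + M))*M) + M = (3*h + M*(91 + M)/(47 + M)) + M = M + 3*h + M*(91 + M)/(47 + M))
2998 + H(C(11), 222) = 2998 + (2*222² + 138*222 + 141*(-1) + 3*222*(-1))/(47 + 222) = 2998 + (2*49284 + 30636 - 141 - 666)/269 = 2998 + (98568 + 30636 - 141 - 666)/269 = 2998 + (1/269)*128397 = 2998 + 128397/269 = 934859/269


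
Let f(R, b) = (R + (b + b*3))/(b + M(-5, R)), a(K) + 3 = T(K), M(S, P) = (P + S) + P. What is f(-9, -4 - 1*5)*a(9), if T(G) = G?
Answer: 135/16 ≈ 8.4375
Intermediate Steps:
M(S, P) = S + 2*P
a(K) = -3 + K
f(R, b) = (R + 4*b)/(-5 + b + 2*R) (f(R, b) = (R + (b + b*3))/(b + (-5 + 2*R)) = (R + (b + 3*b))/(-5 + b + 2*R) = (R + 4*b)/(-5 + b + 2*R))
f(-9, -4 - 1*5)*a(9) = ((-9 + 4*(-4 - 1*5))/(-5 + (-4 - 1*5) + 2*(-9)))*(-3 + 9) = ((-9 + 4*(-4 - 5))/(-5 + (-4 - 5) - 18))*6 = ((-9 + 4*(-9))/(-5 - 9 - 18))*6 = ((-9 - 36)/(-32))*6 = -1/32*(-45)*6 = (45/32)*6 = 135/16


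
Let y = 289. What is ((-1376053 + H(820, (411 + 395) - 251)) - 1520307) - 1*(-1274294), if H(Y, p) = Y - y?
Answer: -1621535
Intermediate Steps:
H(Y, p) = -289 + Y (H(Y, p) = Y - 1*289 = Y - 289 = -289 + Y)
((-1376053 + H(820, (411 + 395) - 251)) - 1520307) - 1*(-1274294) = ((-1376053 + (-289 + 820)) - 1520307) - 1*(-1274294) = ((-1376053 + 531) - 1520307) + 1274294 = (-1375522 - 1520307) + 1274294 = -2895829 + 1274294 = -1621535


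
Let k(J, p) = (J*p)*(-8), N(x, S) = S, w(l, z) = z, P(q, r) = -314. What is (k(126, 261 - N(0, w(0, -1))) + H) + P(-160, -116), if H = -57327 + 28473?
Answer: -293264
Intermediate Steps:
k(J, p) = -8*J*p
H = -28854
(k(126, 261 - N(0, w(0, -1))) + H) + P(-160, -116) = (-8*126*(261 - 1*(-1)) - 28854) - 314 = (-8*126*(261 + 1) - 28854) - 314 = (-8*126*262 - 28854) - 314 = (-264096 - 28854) - 314 = -292950 - 314 = -293264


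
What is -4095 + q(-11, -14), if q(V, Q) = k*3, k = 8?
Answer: -4071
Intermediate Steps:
q(V, Q) = 24 (q(V, Q) = 8*3 = 24)
-4095 + q(-11, -14) = -4095 + 24 = -4071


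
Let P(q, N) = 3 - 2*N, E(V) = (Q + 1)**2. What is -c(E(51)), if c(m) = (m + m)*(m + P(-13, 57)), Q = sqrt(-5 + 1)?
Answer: -652 + 936*I ≈ -652.0 + 936.0*I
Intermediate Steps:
Q = 2*I (Q = sqrt(-4) = 2*I ≈ 2.0*I)
E(V) = (1 + 2*I)**2 (E(V) = (2*I + 1)**2 = (1 + 2*I)**2)
c(m) = 2*m*(-111 + m) (c(m) = (m + m)*(m + (3 - 2*57)) = (2*m)*(m + (3 - 114)) = (2*m)*(m - 111) = (2*m)*(-111 + m) = 2*m*(-111 + m))
-c(E(51)) = -2*(-3 + 4*I)*(-111 + (-3 + 4*I)) = -2*(-3 + 4*I)*(-114 + 4*I) = -2*(-114 + 4*I)*(-3 + 4*I)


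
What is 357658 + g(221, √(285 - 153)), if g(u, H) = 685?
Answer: 358343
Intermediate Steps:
357658 + g(221, √(285 - 153)) = 357658 + 685 = 358343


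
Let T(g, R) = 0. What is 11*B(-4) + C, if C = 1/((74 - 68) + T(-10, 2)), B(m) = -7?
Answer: -461/6 ≈ -76.833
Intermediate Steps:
C = ⅙ (C = 1/((74 - 68) + 0) = 1/(6 + 0) = 1/6 = ⅙ ≈ 0.16667)
11*B(-4) + C = 11*(-7) + ⅙ = -77 + ⅙ = -461/6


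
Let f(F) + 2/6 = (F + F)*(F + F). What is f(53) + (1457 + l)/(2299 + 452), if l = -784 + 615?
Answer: 4415801/393 ≈ 11236.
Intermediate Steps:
l = -169
f(F) = -⅓ + 4*F² (f(F) = -⅓ + (F + F)*(F + F) = -⅓ + (2*F)*(2*F) = -⅓ + 4*F²)
f(53) + (1457 + l)/(2299 + 452) = (-⅓ + 4*53²) + (1457 - 169)/(2299 + 452) = (-⅓ + 4*2809) + 1288/2751 = (-⅓ + 11236) + 1288*(1/2751) = 33707/3 + 184/393 = 4415801/393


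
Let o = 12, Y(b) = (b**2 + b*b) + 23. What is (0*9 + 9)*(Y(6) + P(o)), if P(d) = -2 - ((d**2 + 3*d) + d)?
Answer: -891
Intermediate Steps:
Y(b) = 23 + 2*b**2 (Y(b) = (b**2 + b**2) + 23 = 2*b**2 + 23 = 23 + 2*b**2)
P(d) = -2 - d**2 - 4*d (P(d) = -2 - (d**2 + 4*d) = -2 + (-d**2 - 4*d) = -2 - d**2 - 4*d)
(0*9 + 9)*(Y(6) + P(o)) = (0*9 + 9)*((23 + 2*6**2) + (-2 - 1*12**2 - 4*12)) = (0 + 9)*((23 + 2*36) + (-2 - 1*144 - 48)) = 9*((23 + 72) + (-2 - 144 - 48)) = 9*(95 - 194) = 9*(-99) = -891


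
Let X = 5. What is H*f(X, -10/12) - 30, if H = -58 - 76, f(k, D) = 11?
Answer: -1504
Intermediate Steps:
H = -134
H*f(X, -10/12) - 30 = -134*11 - 30 = -1474 - 30 = -1504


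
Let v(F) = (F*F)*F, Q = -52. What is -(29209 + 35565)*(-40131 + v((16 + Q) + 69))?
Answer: 271662156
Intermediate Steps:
v(F) = F³ (v(F) = F²*F = F³)
-(29209 + 35565)*(-40131 + v((16 + Q) + 69)) = -(29209 + 35565)*(-40131 + ((16 - 52) + 69)³) = -64774*(-40131 + (-36 + 69)³) = -64774*(-40131 + 33³) = -64774*(-40131 + 35937) = -64774*(-4194) = -1*(-271662156) = 271662156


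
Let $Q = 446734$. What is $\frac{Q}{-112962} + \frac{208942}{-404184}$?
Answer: $- \frac{17013770105}{3804786084} \approx -4.4717$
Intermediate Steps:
$\frac{Q}{-112962} + \frac{208942}{-404184} = \frac{446734}{-112962} + \frac{208942}{-404184} = 446734 \left(- \frac{1}{112962}\right) + 208942 \left(- \frac{1}{404184}\right) = - \frac{223367}{56481} - \frac{104471}{202092} = - \frac{17013770105}{3804786084}$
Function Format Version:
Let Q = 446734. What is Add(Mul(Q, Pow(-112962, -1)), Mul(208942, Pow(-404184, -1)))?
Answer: Rational(-17013770105, 3804786084) ≈ -4.4717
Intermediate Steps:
Add(Mul(Q, Pow(-112962, -1)), Mul(208942, Pow(-404184, -1))) = Add(Mul(446734, Pow(-112962, -1)), Mul(208942, Pow(-404184, -1))) = Add(Mul(446734, Rational(-1, 112962)), Mul(208942, Rational(-1, 404184))) = Add(Rational(-223367, 56481), Rational(-104471, 202092)) = Rational(-17013770105, 3804786084)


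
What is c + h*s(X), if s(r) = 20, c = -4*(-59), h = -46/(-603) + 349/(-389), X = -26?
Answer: 51506752/234567 ≈ 219.58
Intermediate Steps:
h = -192553/234567 (h = -46*(-1/603) + 349*(-1/389) = 46/603 - 349/389 = -192553/234567 ≈ -0.82089)
c = 236
c + h*s(X) = 236 - 192553/234567*20 = 236 - 3851060/234567 = 51506752/234567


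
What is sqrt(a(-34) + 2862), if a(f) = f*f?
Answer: 7*sqrt(82) ≈ 63.388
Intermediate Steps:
a(f) = f**2
sqrt(a(-34) + 2862) = sqrt((-34)**2 + 2862) = sqrt(1156 + 2862) = sqrt(4018) = 7*sqrt(82)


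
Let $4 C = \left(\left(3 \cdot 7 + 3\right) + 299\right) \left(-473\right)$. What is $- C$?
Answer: $\frac{152779}{4} \approx 38195.0$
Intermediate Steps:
$C = - \frac{152779}{4}$ ($C = \frac{\left(\left(3 \cdot 7 + 3\right) + 299\right) \left(-473\right)}{4} = \frac{\left(\left(21 + 3\right) + 299\right) \left(-473\right)}{4} = \frac{\left(24 + 299\right) \left(-473\right)}{4} = \frac{323 \left(-473\right)}{4} = \frac{1}{4} \left(-152779\right) = - \frac{152779}{4} \approx -38195.0$)
$- C = \left(-1\right) \left(- \frac{152779}{4}\right) = \frac{152779}{4}$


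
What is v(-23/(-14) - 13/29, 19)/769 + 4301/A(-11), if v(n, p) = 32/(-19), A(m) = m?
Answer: -5712933/14611 ≈ -391.00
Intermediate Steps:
v(n, p) = -32/19 (v(n, p) = 32*(-1/19) = -32/19)
v(-23/(-14) - 13/29, 19)/769 + 4301/A(-11) = -32/19/769 + 4301/(-11) = -32/19*1/769 + 4301*(-1/11) = -32/14611 - 391 = -5712933/14611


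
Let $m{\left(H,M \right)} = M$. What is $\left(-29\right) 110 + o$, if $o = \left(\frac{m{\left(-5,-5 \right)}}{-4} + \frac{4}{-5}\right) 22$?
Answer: $- \frac{31801}{10} \approx -3180.1$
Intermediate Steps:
$o = \frac{99}{10}$ ($o = \left(- \frac{5}{-4} + \frac{4}{-5}\right) 22 = \left(\left(-5\right) \left(- \frac{1}{4}\right) + 4 \left(- \frac{1}{5}\right)\right) 22 = \left(\frac{5}{4} - \frac{4}{5}\right) 22 = \frac{9}{20} \cdot 22 = \frac{99}{10} \approx 9.9$)
$\left(-29\right) 110 + o = \left(-29\right) 110 + \frac{99}{10} = -3190 + \frac{99}{10} = - \frac{31801}{10}$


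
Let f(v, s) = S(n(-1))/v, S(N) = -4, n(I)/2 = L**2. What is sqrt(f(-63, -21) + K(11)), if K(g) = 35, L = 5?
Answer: 47*sqrt(7)/21 ≈ 5.9214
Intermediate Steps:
n(I) = 50 (n(I) = 2*5**2 = 2*25 = 50)
f(v, s) = -4/v
sqrt(f(-63, -21) + K(11)) = sqrt(-4/(-63) + 35) = sqrt(-4*(-1/63) + 35) = sqrt(4/63 + 35) = sqrt(2209/63) = 47*sqrt(7)/21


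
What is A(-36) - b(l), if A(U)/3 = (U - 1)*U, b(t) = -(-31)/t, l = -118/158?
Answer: 238213/59 ≈ 4037.5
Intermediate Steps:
l = -59/79 (l = -118*1/158 = -59/79 ≈ -0.74684)
b(t) = 31/t
A(U) = 3*U*(-1 + U) (A(U) = 3*((U - 1)*U) = 3*((-1 + U)*U) = 3*(U*(-1 + U)) = 3*U*(-1 + U))
A(-36) - b(l) = 3*(-36)*(-1 - 36) - 31/(-59/79) = 3*(-36)*(-37) - 31*(-79)/59 = 3996 - 1*(-2449/59) = 3996 + 2449/59 = 238213/59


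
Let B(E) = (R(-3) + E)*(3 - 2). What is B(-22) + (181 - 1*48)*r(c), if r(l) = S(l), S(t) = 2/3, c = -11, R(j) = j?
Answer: 191/3 ≈ 63.667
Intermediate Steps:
S(t) = ⅔ (S(t) = 2*(⅓) = ⅔)
r(l) = ⅔
B(E) = -3 + E (B(E) = (-3 + E)*(3 - 2) = (-3 + E)*1 = -3 + E)
B(-22) + (181 - 1*48)*r(c) = (-3 - 22) + (181 - 1*48)*(⅔) = -25 + (181 - 48)*(⅔) = -25 + 133*(⅔) = -25 + 266/3 = 191/3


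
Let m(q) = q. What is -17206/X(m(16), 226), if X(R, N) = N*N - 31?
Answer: -17206/51045 ≈ -0.33708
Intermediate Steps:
X(R, N) = -31 + N² (X(R, N) = N² - 31 = -31 + N²)
-17206/X(m(16), 226) = -17206/(-31 + 226²) = -17206/(-31 + 51076) = -17206/51045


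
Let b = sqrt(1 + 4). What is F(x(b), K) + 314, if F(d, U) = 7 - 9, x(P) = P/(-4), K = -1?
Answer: 312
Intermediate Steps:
b = sqrt(5) ≈ 2.2361
x(P) = -P/4 (x(P) = P*(-1/4) = -P/4)
F(d, U) = -2
F(x(b), K) + 314 = -2 + 314 = 312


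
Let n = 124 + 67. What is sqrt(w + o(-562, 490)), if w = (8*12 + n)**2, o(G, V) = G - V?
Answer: sqrt(81317) ≈ 285.16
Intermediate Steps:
n = 191
w = 82369 (w = (8*12 + 191)**2 = (96 + 191)**2 = 287**2 = 82369)
sqrt(w + o(-562, 490)) = sqrt(82369 + (-562 - 1*490)) = sqrt(82369 + (-562 - 490)) = sqrt(82369 - 1052) = sqrt(81317)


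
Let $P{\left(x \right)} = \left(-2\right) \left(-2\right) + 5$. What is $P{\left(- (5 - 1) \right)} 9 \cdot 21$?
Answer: $1701$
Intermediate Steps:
$P{\left(x \right)} = 9$ ($P{\left(x \right)} = 4 + 5 = 9$)
$P{\left(- (5 - 1) \right)} 9 \cdot 21 = 9 \cdot 9 \cdot 21 = 81 \cdot 21 = 1701$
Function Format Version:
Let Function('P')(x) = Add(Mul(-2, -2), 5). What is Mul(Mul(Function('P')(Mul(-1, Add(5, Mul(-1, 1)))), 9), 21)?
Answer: 1701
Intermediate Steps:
Function('P')(x) = 9 (Function('P')(x) = Add(4, 5) = 9)
Mul(Mul(Function('P')(Mul(-1, Add(5, Mul(-1, 1)))), 9), 21) = Mul(Mul(9, 9), 21) = Mul(81, 21) = 1701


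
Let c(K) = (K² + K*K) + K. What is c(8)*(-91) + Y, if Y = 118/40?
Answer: -247461/20 ≈ -12373.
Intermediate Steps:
Y = 59/20 (Y = 118*(1/40) = 59/20 ≈ 2.9500)
c(K) = K + 2*K² (c(K) = (K² + K²) + K = 2*K² + K = K + 2*K²)
c(8)*(-91) + Y = (8*(1 + 2*8))*(-91) + 59/20 = (8*(1 + 16))*(-91) + 59/20 = (8*17)*(-91) + 59/20 = 136*(-91) + 59/20 = -12376 + 59/20 = -247461/20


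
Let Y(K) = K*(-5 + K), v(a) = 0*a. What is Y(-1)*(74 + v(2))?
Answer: 444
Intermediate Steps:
v(a) = 0
Y(-1)*(74 + v(2)) = (-(-5 - 1))*(74 + 0) = -1*(-6)*74 = 6*74 = 444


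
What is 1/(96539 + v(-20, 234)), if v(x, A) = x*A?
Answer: 1/91859 ≈ 1.0886e-5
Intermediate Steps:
v(x, A) = A*x
1/(96539 + v(-20, 234)) = 1/(96539 + 234*(-20)) = 1/(96539 - 4680) = 1/91859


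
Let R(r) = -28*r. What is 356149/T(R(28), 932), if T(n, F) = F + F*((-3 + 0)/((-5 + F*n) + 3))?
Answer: 130117256405/340502938 ≈ 382.13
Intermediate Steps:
T(n, F) = F - 3*F/(-2 + F*n) (T(n, F) = F + F*(-3/(-2 + F*n)) = F - 3*F/(-2 + F*n))
356149/T(R(28), 932) = 356149/((932*(-5 + 932*(-28*28))/(-2 + 932*(-28*28)))) = 356149/((932*(-5 + 932*(-784))/(-2 + 932*(-784)))) = 356149/((932*(-5 - 730688)/(-2 - 730688))) = 356149/((932*(-730693)/(-730690))) = 356149/((932*(-1/730690)*(-730693))) = 356149/(340502938/365345) = 356149*(365345/340502938) = 130117256405/340502938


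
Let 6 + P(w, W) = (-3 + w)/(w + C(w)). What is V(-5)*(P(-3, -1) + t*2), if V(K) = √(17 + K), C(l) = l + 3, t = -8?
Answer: -40*√3 ≈ -69.282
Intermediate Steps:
C(l) = 3 + l
P(w, W) = -6 + (-3 + w)/(3 + 2*w) (P(w, W) = -6 + (-3 + w)/(w + (3 + w)) = -6 + (-3 + w)/(3 + 2*w))
V(-5)*(P(-3, -1) + t*2) = √(17 - 5)*((-21 - 11*(-3))/(3 + 2*(-3)) - 8*2) = √12*((-21 + 33)/(3 - 6) - 16) = (2*√3)*(12/(-3) - 16) = (2*√3)*(-⅓*12 - 16) = (2*√3)*(-4 - 16) = (2*√3)*(-20) = -40*√3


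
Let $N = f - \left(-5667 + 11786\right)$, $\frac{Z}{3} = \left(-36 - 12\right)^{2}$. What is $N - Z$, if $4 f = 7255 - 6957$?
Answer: $- \frac{25913}{2} \approx -12957.0$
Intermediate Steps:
$f = \frac{149}{2}$ ($f = \frac{7255 - 6957}{4} = \frac{1}{4} \cdot 298 = \frac{149}{2} \approx 74.5$)
$Z = 6912$ ($Z = 3 \left(-36 - 12\right)^{2} = 3 \left(-48\right)^{2} = 3 \cdot 2304 = 6912$)
$N = - \frac{12089}{2}$ ($N = \frac{149}{2} - \left(-5667 + 11786\right) = \frac{149}{2} - 6119 = - \frac{12089}{2} \approx -6044.5$)
$N - Z = - \frac{12089}{2} - 6912 = - \frac{25913}{2}$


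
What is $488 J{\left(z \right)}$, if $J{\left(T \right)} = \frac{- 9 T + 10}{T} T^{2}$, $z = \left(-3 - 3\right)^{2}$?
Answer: $-5516352$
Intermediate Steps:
$z = 36$ ($z = \left(-6\right)^{2} = 36$)
$J{\left(T \right)} = T \left(10 - 9 T\right)$ ($J{\left(T \right)} = \frac{10 - 9 T}{T} T^{2} = T \left(10 - 9 T\right)$)
$488 J{\left(z \right)} = 488 \cdot 36 \left(10 - 324\right) = 488 \cdot 36 \left(-314\right) = 488 \left(-11304\right) = -5516352$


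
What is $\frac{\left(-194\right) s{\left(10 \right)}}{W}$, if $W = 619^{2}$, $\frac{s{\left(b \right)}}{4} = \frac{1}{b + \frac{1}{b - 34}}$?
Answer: $- \frac{18624}{91575479} \approx -0.00020337$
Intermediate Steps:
$s{\left(b \right)} = \frac{4}{b + \frac{1}{-34 + b}}$ ($s{\left(b \right)} = \frac{4}{b + \frac{1}{b - 34}} = \frac{4}{b + \frac{1}{-34 + b}}$)
$W = 383161$
$\frac{\left(-194\right) s{\left(10 \right)}}{W} = \frac{\left(-194\right) \frac{4 \left(-34 + 10\right)}{1 + 10^{2} - 340}}{383161} = - 194 \cdot 4 \frac{1}{1 + 100 - 340} \left(-24\right) \frac{1}{383161} = - 194 \cdot 4 \frac{1}{-239} \left(-24\right) \frac{1}{383161} = - 194 \cdot 4 \left(- \frac{1}{239}\right) \left(-24\right) \frac{1}{383161} = \left(-194\right) \frac{96}{239} \cdot \frac{1}{383161} = \left(- \frac{18624}{239}\right) \frac{1}{383161} = - \frac{18624}{91575479}$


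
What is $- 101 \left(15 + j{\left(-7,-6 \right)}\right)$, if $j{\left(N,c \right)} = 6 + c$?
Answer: $-1515$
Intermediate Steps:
$- 101 \left(15 + j{\left(-7,-6 \right)}\right) = - 101 \left(15 + \left(6 - 6\right)\right) = - 101 \left(15 + 0\right) = \left(-101\right) 15 = -1515$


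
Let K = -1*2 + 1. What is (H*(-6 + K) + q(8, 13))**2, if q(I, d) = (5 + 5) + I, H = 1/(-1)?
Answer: 625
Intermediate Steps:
H = -1
K = -1 (K = -2 + 1 = -1)
q(I, d) = 10 + I
(H*(-6 + K) + q(8, 13))**2 = (-(-6 - 1) + (10 + 8))**2 = (-1*(-7) + 18)**2 = (7 + 18)**2 = 25**2 = 625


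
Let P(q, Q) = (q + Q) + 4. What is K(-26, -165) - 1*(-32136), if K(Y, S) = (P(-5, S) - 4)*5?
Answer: 31286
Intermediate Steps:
P(q, Q) = 4 + Q + q (P(q, Q) = (Q + q) + 4 = 4 + Q + q)
K(Y, S) = -25 + 5*S (K(Y, S) = ((4 + S - 5) - 4)*5 = ((-1 + S) - 4)*5 = (-5 + S)*5 = -25 + 5*S)
K(-26, -165) - 1*(-32136) = (-25 + 5*(-165)) - 1*(-32136) = (-25 - 825) + 32136 = -850 + 32136 = 31286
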